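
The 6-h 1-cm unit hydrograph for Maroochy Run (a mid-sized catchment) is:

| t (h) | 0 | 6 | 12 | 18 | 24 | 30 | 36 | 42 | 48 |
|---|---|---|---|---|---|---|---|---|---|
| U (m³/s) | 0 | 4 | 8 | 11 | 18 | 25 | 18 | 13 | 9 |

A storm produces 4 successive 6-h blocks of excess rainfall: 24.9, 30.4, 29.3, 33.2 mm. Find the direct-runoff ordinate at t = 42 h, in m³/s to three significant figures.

By discrete convolution, Q_j = Σ (P_i / 10 mm) · U_{j−i}.
At t = 42 h (j=7): Q = (24.9/10)·13 + (30.4/10)·18 + (29.3/10)·25 + (33.2/10)·18 = 220 m³/s.

Q ≈ 220 m³/s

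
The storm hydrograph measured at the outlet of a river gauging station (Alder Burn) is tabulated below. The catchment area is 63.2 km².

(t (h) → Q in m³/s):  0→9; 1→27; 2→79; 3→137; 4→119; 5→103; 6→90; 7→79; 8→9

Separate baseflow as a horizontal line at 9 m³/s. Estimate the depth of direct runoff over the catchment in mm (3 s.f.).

d ≈ 32.5 mm

Direct runoff: 0.0, 18.0, 70.0, 128.0, 110.0, 94.0, 81.0, 70.0, 0.0 m³/s; ΣQ_DR = 571.0 m³/s.
V = ΣQ_DR · Δt = 571.0 × 3600 s = 2.056 × 10^6 m³.
Over A = 63.2 km², depth = V / A = 32.5 mm.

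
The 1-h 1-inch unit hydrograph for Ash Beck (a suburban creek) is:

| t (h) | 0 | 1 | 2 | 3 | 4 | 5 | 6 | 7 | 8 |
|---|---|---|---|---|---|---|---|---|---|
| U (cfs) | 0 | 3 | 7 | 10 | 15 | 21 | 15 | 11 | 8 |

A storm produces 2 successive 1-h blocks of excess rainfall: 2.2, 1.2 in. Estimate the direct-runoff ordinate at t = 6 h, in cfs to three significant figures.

Q ≈ 58.2 cfs

By discrete convolution, Q_j = Σ (P_i / 1 in) · U_{j−i}.
At t = 6 h (j=6): Q = (2.2/1)·15 + (1.2/1)·21 = 58.2 cfs.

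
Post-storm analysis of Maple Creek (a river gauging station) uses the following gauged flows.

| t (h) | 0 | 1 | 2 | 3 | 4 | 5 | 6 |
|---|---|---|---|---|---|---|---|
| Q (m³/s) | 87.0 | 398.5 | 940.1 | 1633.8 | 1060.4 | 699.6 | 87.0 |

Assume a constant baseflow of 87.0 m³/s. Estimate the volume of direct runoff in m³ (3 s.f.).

Direct-runoff ordinates (Q − Q_b): 0.0, 311.5, 853.1, 1546.8, 973.4, 612.6, 0.0 m³/s.
ΣQ_DR = 4297 m³/s.
With Δt = 1 h = 3600 s, V = ΣQ_DR · Δt = 4297 × 3600 = 1.55 × 10^7 m³.

V ≈ 1.55 × 10^7 m³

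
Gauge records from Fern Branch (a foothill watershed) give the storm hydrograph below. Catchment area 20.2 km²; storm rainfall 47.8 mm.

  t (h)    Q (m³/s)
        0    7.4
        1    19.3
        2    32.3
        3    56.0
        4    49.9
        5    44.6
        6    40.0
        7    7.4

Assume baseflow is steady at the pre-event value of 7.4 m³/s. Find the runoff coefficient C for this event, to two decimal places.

C ≈ 0.74

ΣQ_DR = 197.7 m³/s; V = ΣQ_DR·Δt = 7.117 × 10^5 m³.
Runoff depth d = V / A = 35.23 mm.
C = d / P = 35.23 / 47.8 = 0.74.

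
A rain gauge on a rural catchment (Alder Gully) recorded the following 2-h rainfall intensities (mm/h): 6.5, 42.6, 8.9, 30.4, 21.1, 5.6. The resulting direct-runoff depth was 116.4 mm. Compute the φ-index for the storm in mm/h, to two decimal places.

Only the 3 blocks with intensity above φ contribute runoff: 42.6, 30.4, 21.1 mm/h.
Σ(I−φ)·Δt = d  ⇒  (42.6+30.4+21.1 − 3φ)·2 = 116.4
φ = (94.10 − 116.4/2) / 3 = 11.97 mm/h.

φ ≈ 11.97 mm/h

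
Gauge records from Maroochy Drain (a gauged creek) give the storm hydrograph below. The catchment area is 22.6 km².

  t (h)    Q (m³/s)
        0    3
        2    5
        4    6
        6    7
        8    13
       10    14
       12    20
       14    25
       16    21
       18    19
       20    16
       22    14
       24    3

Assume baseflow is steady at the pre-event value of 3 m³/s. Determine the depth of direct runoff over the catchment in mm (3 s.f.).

Direct runoff: 0.0, 2.0, 3.0, 4.0, 10.0, 11.0, 17.0, 22.0, 18.0, 16.0, 13.0, 11.0, 0.0 m³/s; ΣQ_DR = 127.0 m³/s.
V = ΣQ_DR · Δt = 127.0 × 7200 s = 9.144 × 10^5 m³.
Over A = 22.6 km², depth = V / A = 40.5 mm.

d ≈ 40.5 mm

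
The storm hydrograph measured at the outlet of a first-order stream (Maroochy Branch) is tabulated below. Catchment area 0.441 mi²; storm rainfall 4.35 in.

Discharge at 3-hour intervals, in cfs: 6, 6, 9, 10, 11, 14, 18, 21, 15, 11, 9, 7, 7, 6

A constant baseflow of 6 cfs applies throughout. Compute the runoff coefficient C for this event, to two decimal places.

C ≈ 0.16

ΣQ_DR = 66.00 cfs; V = ΣQ_DR·Δt = 7.128 × 10^5 ft³.
Runoff depth d = V / A = 0.6957 in.
C = d / P = 0.6957 / 4.35 = 0.16.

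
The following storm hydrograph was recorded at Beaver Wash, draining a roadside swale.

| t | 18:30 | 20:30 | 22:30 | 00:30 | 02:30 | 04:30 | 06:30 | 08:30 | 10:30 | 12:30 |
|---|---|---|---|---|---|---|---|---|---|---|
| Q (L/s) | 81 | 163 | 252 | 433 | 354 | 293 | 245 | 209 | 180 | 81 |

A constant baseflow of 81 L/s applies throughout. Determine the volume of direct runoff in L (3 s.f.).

Direct-runoff ordinates (Q − Q_b): 0.0, 82.0, 171.0, 352.0, 273.0, 212.0, 164.0, 128.0, 99.0, 0.0 L/s.
ΣQ_DR = 1481 L/s.
With Δt = 2 h = 7200 s, V = ΣQ_DR · Δt = 1481 × 7200 = 1.07 × 10^7 L.

V ≈ 1.07 × 10^7 L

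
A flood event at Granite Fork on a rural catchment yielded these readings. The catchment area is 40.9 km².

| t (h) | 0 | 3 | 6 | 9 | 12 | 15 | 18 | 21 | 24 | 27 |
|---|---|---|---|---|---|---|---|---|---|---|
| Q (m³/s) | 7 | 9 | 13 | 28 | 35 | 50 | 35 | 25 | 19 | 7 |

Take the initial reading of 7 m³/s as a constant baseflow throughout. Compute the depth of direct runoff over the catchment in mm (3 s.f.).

d ≈ 41.7 mm

Direct runoff: 0.0, 2.0, 6.0, 21.0, 28.0, 43.0, 28.0, 18.0, 12.0, 0.0 m³/s; ΣQ_DR = 158.0 m³/s.
V = ΣQ_DR · Δt = 158.0 × 10800 s = 1.706 × 10^6 m³.
Over A = 40.9 km², depth = V / A = 41.7 mm.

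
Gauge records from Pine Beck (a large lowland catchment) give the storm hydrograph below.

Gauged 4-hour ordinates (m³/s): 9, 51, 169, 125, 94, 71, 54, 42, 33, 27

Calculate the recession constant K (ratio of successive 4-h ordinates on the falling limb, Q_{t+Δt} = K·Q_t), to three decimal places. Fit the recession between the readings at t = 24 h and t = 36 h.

Using the recession-limb readings at t = 24 h and t = 36 h: Q falls from 54 to 27 m³/s over 3 intervals.
K = (Q₂/Q₁)^(1/3) = (27/54)^(1/3) = 0.794.

K ≈ 0.794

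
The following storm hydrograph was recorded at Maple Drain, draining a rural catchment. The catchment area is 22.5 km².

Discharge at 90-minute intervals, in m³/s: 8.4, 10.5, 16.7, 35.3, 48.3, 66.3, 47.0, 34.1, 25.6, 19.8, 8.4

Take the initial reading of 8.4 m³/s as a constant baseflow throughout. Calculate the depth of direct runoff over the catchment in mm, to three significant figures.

d ≈ 54.7 mm

Direct runoff: 0.0, 2.1, 8.3, 26.9, 39.9, 57.9, 38.6, 25.7, 17.2, 11.4, 0.0 m³/s; ΣQ_DR = 228.0 m³/s.
V = ΣQ_DR · Δt = 228.0 × 5400 s = 1.231 × 10^6 m³.
Over A = 22.5 km², depth = V / A = 54.7 mm.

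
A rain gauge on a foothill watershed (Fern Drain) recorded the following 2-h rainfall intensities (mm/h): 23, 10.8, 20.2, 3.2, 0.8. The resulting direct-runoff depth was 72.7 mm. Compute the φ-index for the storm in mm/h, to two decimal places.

Only the 3 blocks with intensity above φ contribute runoff: 23, 10.8, 20.2 mm/h.
Σ(I−φ)·Δt = d  ⇒  (23+10.8+20.2 − 3φ)·2 = 72.7
φ = (54.00 − 72.7/2) / 3 = 5.88 mm/h.

φ ≈ 5.88 mm/h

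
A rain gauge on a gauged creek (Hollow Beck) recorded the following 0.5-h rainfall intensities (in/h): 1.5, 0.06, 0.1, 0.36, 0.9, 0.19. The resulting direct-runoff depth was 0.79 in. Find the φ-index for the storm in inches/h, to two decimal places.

Only the 2 blocks with intensity above φ contribute runoff: 1.5, 0.9 in/h.
Σ(I−φ)·Δt = d  ⇒  (1.5+0.9 − 2φ)·0.5 = 0.79
φ = (2.400 − 0.79/0.5) / 2 = 0.41 in/h.

φ ≈ 0.41 in/h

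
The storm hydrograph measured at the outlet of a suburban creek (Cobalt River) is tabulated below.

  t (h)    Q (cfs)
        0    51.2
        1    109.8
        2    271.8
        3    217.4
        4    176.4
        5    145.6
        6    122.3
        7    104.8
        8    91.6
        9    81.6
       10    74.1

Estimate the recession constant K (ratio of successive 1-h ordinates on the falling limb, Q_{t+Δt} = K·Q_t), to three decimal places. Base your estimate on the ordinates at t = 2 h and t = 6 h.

Using the recession-limb readings at t = 2 h and t = 6 h: Q falls from 271.8 to 122.3 cfs over 4 intervals.
K = (Q₂/Q₁)^(1/4) = (122.3/271.8)^(1/4) = 0.819.

K ≈ 0.819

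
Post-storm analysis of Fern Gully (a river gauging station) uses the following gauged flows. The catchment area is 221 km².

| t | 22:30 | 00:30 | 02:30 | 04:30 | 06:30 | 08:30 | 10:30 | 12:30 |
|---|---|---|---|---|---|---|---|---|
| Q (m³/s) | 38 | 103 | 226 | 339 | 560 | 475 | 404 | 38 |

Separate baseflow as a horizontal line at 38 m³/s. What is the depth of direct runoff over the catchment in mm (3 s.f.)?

d ≈ 61.2 mm

Direct runoff: 0.0, 65.0, 188.0, 301.0, 522.0, 437.0, 366.0, 0.0 m³/s; ΣQ_DR = 1879 m³/s.
V = ΣQ_DR · Δt = 1879 × 7200 s = 1.353 × 10^7 m³.
Over A = 221 km², depth = V / A = 61.2 mm.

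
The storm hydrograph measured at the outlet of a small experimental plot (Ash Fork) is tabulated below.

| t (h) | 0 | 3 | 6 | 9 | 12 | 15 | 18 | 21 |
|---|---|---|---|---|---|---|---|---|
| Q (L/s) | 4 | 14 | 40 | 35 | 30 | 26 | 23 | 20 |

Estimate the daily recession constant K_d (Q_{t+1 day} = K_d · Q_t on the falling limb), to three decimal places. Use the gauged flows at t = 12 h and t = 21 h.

K_d ≈ 0.339

Between t = 12 h and t = 21 h the flow falls from 30 to 20 L/s over 3×3 h = 9 h.
Per-interval ratio K = (20/30)^(1/3) = 0.8736; K_d = K^(24/3) = 0.339.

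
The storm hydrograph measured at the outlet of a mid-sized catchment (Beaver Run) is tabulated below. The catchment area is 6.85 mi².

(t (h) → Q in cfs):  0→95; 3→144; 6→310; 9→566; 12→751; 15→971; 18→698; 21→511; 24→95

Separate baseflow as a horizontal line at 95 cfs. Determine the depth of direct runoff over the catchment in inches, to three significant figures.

Direct runoff: 0.0, 49.0, 215.0, 471.0, 656.0, 876.0, 603.0, 416.0, 0.0 cfs; ΣQ_DR = 3286 cfs.
V = ΣQ_DR · Δt = 3286 × 10800 s = 3.549 × 10^7 ft³.
Over A = 6.85 mi², depth = V / A = 2.23 in.

d ≈ 2.23 in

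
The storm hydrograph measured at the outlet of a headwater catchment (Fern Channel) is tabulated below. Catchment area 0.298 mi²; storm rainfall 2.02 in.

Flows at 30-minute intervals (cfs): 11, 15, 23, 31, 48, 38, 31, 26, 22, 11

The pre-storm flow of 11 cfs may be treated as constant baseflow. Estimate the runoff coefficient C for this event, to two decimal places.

C ≈ 0.19

ΣQ_DR = 146.0 cfs; V = ΣQ_DR·Δt = 2.628 × 10^5 ft³.
Runoff depth d = V / A = 0.3796 in.
C = d / P = 0.3796 / 2.02 = 0.19.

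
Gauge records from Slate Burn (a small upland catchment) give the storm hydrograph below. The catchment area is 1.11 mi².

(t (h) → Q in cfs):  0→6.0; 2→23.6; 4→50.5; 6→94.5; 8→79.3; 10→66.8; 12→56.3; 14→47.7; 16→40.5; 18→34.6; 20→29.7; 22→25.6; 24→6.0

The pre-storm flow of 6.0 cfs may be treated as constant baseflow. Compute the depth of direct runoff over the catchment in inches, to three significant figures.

d ≈ 1.35 in

Direct runoff: 0.0, 17.6, 44.5, 88.5, 73.3, 60.8, 50.3, 41.7, 34.5, 28.6, 23.7, 19.6, 0.0 cfs; ΣQ_DR = 483.1 cfs.
V = ΣQ_DR · Δt = 483.1 × 7200 s = 3.478 × 10^6 ft³.
Over A = 1.11 mi², depth = V / A = 1.35 in.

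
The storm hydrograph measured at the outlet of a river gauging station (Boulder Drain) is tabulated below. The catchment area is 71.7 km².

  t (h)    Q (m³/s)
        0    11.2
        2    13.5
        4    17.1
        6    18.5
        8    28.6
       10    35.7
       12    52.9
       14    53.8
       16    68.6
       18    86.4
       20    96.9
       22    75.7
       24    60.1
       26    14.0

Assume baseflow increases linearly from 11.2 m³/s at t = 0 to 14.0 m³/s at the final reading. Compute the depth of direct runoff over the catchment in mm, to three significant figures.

Direct runoff: 0.00, 2.08, 5.47, 6.65, 16.54, 23.42, 40.41, 41.09, 55.68, 73.26, 83.55, 62.13, 46.32, 0.00 m³/s; ΣQ_DR = 456.6 m³/s.
V = ΣQ_DR · Δt = 456.6 × 7200 s = 3.288 × 10^6 m³.
Over A = 71.7 km², depth = V / A = 45.9 mm.

d ≈ 45.9 mm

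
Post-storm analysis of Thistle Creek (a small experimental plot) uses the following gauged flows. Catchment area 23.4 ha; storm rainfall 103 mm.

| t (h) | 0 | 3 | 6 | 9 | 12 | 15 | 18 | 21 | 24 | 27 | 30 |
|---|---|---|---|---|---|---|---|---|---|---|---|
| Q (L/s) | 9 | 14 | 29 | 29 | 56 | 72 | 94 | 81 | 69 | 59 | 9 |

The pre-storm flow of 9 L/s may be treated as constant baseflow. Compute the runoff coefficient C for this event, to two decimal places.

ΣQ_DR = 422.0 L/s; V = ΣQ_DR·Δt = 4.558 × 10^6 L.
Runoff depth d = V / A = 19.48 mm.
C = d / P = 19.48 / 103 = 0.19.

C ≈ 0.19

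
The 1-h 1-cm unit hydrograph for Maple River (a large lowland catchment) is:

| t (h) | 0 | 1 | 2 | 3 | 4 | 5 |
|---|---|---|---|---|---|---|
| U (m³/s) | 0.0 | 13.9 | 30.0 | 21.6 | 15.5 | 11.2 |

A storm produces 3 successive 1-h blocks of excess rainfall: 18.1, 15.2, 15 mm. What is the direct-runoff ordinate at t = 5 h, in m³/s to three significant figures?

By discrete convolution, Q_j = Σ (P_i / 10 mm) · U_{j−i}.
At t = 5 h (j=5): Q = (18.1/10)·11.2 + (15.2/10)·15.5 + (15/10)·21.6 = 76.2 m³/s.

Q ≈ 76.2 m³/s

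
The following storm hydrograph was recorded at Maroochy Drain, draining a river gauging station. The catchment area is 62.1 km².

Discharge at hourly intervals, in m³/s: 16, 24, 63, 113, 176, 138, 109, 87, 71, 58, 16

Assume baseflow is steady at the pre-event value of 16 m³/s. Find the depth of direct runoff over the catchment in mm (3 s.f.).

Direct runoff: 0.0, 8.0, 47.0, 97.0, 160.0, 122.0, 93.0, 71.0, 55.0, 42.0, 0.0 m³/s; ΣQ_DR = 695.0 m³/s.
V = ΣQ_DR · Δt = 695.0 × 3600 s = 2.502 × 10^6 m³.
Over A = 62.1 km², depth = V / A = 40.3 mm.

d ≈ 40.3 mm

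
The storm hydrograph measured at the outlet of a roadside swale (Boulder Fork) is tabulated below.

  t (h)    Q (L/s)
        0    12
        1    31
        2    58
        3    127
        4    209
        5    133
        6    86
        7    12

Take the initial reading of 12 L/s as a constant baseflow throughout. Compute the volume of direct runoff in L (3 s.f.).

Direct-runoff ordinates (Q − Q_b): 0.0, 19.0, 46.0, 115.0, 197.0, 121.0, 74.0, 0.0 L/s.
ΣQ_DR = 572.0 L/s.
With Δt = 1 h = 3600 s, V = ΣQ_DR · Δt = 572.0 × 3600 = 2.06 × 10^6 L.

V ≈ 2.06 × 10^6 L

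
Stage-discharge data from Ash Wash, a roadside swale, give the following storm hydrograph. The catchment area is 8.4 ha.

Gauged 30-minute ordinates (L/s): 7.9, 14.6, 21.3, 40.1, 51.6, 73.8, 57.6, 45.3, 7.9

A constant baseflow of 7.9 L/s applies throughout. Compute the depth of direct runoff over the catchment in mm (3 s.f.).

Direct runoff: 0.0, 6.7, 13.4, 32.2, 43.7, 65.9, 49.7, 37.4, 0.0 L/s; ΣQ_DR = 249.0 L/s.
V = ΣQ_DR · Δt = 249.0 × 1800 s = 4.482 × 10^5 L.
Over A = 8.4 ha, depth = V / A = 5.34 mm.

d ≈ 5.34 mm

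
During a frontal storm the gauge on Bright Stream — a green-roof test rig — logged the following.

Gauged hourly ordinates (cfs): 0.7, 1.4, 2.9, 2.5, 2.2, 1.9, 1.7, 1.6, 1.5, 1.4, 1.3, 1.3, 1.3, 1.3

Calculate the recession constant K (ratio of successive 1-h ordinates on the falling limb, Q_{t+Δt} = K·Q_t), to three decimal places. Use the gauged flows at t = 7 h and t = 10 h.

K ≈ 0.933

Using the recession-limb readings at t = 7 h and t = 10 h: Q falls from 1.6 to 1.3 cfs over 3 intervals.
K = (Q₂/Q₁)^(1/3) = (1.3/1.6)^(1/3) = 0.933.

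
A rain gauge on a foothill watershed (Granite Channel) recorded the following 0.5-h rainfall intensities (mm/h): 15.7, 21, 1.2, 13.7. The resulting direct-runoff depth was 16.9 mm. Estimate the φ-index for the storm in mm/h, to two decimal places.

Only the 3 blocks with intensity above φ contribute runoff: 15.7, 21, 13.7 mm/h.
Σ(I−φ)·Δt = d  ⇒  (15.7+21+13.7 − 3φ)·0.5 = 16.9
φ = (50.40 − 16.9/0.5) / 3 = 5.53 mm/h.

φ ≈ 5.53 mm/h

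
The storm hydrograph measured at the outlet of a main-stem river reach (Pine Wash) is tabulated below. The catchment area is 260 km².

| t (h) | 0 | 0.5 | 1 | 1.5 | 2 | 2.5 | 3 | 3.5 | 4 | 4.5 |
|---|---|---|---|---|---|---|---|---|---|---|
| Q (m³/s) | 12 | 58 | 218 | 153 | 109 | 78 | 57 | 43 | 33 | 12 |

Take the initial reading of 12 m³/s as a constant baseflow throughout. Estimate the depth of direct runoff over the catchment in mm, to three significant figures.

Direct runoff: 0.0, 46.0, 206.0, 141.0, 97.0, 66.0, 45.0, 31.0, 21.0, 0.0 m³/s; ΣQ_DR = 653.0 m³/s.
V = ΣQ_DR · Δt = 653.0 × 1800 s = 1.175 × 10^6 m³.
Over A = 260 km², depth = V / A = 4.52 mm.

d ≈ 4.52 mm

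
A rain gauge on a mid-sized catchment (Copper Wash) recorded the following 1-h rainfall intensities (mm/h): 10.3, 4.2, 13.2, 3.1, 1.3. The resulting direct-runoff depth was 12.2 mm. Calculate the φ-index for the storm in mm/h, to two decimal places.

φ ≈ 5.65 mm/h

Only the 2 blocks with intensity above φ contribute runoff: 10.3, 13.2 mm/h.
Σ(I−φ)·Δt = d  ⇒  (10.3+13.2 − 2φ)·1 = 12.2
φ = (23.50 − 12.2/1) / 2 = 5.65 mm/h.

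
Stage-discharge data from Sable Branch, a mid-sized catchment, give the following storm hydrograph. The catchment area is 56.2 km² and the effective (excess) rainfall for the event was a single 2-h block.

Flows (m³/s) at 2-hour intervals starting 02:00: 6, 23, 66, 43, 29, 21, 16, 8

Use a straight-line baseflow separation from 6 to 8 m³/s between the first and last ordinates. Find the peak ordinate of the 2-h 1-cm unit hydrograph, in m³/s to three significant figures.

U_p ≈ 29.7 m³/s

Direct runoff: 0.00, 16.71, 59.43, 36.14, 21.86, 13.57, 8.29, 0.00 m³/s; ΣQ_DR = 156.0 m³/s, peak = 59.43 m³/s.
Runoff depth d = ΣQ_DR·Δt / A = 156.0 × 7200 / (56.2 km²) = 19.99 mm.
The 1-cm UH is the DRH scaled by (10 mm)/d, so U_p = 59.43 × 10/19.99 = 29.7 m³/s.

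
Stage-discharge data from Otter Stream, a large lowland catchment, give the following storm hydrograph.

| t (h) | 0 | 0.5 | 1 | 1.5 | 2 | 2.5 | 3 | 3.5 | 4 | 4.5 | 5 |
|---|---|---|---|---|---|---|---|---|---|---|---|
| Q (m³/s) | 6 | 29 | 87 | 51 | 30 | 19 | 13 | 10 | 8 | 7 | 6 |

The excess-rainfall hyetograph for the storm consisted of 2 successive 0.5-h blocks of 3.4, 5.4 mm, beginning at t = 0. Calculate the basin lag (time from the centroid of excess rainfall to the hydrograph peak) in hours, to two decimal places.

t_L ≈ 0.44 h

Centroid of excess rainfall: t_c = Σ P_i·t̄_i / ΣP_i = 0.5568 h (block centres at 0.25, 0.75 h).
Hydrograph peak occurs at t = 1 h, so basin lag t_L = 1 − 0.5568 = 0.44 h.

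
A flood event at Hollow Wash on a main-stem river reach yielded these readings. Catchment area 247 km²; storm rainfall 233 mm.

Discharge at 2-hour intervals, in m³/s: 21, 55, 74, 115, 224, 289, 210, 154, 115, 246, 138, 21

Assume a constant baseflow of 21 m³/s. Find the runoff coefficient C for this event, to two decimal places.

C ≈ 0.18

ΣQ_DR = 1410 m³/s; V = ΣQ_DR·Δt = 1.015 × 10^7 m³.
Runoff depth d = V / A = 41.10 mm.
C = d / P = 41.10 / 233 = 0.18.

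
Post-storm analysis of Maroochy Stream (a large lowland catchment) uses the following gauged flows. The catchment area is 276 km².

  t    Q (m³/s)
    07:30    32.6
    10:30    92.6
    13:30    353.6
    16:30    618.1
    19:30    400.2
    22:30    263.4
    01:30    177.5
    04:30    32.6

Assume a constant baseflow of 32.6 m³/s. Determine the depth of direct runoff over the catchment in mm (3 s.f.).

d ≈ 66.9 mm

Direct runoff: 0.0, 60.0, 321.0, 585.5, 367.6, 230.8, 144.9, 0.0 m³/s; ΣQ_DR = 1710 m³/s.
V = ΣQ_DR · Δt = 1710 × 10800 s = 1.847 × 10^7 m³.
Over A = 276 km², depth = V / A = 66.9 mm.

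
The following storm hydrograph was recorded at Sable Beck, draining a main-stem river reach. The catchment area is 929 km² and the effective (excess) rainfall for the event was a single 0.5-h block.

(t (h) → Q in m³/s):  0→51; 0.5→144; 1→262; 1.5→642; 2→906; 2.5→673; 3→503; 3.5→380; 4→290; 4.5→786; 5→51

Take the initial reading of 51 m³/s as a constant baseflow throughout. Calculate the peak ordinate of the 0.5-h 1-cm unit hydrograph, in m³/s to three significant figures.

Direct runoff: 0.0, 93.0, 211.0, 591.0, 855.0, 622.0, 452.0, 329.0, 239.0, 735.0, 0.0 m³/s; ΣQ_DR = 4127 m³/s, peak = 855.0 m³/s.
Runoff depth d = ΣQ_DR·Δt / A = 4127 × 1800 / (929 km²) = 7.996 mm.
The 1-cm UH is the DRH scaled by (10 mm)/d, so U_p = 855.0 × 10/7.996 = 1070 m³/s.

U_p ≈ 1070 m³/s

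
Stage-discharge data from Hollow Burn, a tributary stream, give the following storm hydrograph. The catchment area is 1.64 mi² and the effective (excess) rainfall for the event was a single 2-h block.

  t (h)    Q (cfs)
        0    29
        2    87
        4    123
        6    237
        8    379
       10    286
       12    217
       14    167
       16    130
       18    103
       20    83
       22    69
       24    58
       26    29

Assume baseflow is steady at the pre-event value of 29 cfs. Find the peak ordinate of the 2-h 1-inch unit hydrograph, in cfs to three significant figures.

Direct runoff: 0.0, 58.0, 94.0, 208.0, 350.0, 257.0, 188.0, 138.0, 101.0, 74.0, 54.0, 40.0, 29.0, 0.0 cfs; ΣQ_DR = 1591 cfs, peak = 350.0 cfs.
Runoff depth d = ΣQ_DR·Δt / A = 1591 × 7200 / (1.64 mi²) = 3.007 in.
The 1-inch UH is the DRH scaled by (1 in)/d, so U_p = 350.0 × 1/3.007 = 116 cfs.

U_p ≈ 116 cfs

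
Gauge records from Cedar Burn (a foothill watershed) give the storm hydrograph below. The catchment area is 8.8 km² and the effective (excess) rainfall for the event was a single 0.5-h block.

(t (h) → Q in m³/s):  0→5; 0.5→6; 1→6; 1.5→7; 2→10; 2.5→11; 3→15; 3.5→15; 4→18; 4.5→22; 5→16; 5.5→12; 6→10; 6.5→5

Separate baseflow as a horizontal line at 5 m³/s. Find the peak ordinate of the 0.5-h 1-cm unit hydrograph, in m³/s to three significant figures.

Direct runoff: 0.0, 1.0, 1.0, 2.0, 5.0, 6.0, 10.0, 10.0, 13.0, 17.0, 11.0, 7.0, 5.0, 0.0 m³/s; ΣQ_DR = 88.00 m³/s, peak = 17.0 m³/s.
Runoff depth d = ΣQ_DR·Δt / A = 88.00 × 1800 / (8.8 km²) = 18.00 mm.
The 1-cm UH is the DRH scaled by (10 mm)/d, so U_p = 17.0 × 10/18.00 = 9.44 m³/s.

U_p ≈ 9.44 m³/s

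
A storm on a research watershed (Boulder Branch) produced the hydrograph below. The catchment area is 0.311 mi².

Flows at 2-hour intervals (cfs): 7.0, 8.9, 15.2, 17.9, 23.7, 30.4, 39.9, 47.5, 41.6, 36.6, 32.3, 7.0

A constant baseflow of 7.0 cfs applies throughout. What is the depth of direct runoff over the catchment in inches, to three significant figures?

d ≈ 2.23 in

Direct runoff: 0.0, 1.9, 8.2, 10.9, 16.7, 23.4, 32.9, 40.5, 34.6, 29.6, 25.3, 0.0 cfs; ΣQ_DR = 224.0 cfs.
V = ΣQ_DR · Δt = 224.0 × 7200 s = 1.613 × 10^6 ft³.
Over A = 0.311 mi², depth = V / A = 2.23 in.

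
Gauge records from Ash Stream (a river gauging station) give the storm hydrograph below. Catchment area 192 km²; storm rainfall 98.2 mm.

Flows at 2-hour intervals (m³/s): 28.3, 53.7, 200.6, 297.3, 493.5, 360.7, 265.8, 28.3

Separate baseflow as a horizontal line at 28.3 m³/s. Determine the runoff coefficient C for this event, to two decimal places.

ΣQ_DR = 1502 m³/s; V = ΣQ_DR·Δt = 1.081 × 10^7 m³.
Runoff depth d = V / A = 56.32 mm.
C = d / P = 56.32 / 98.2 = 0.57.

C ≈ 0.57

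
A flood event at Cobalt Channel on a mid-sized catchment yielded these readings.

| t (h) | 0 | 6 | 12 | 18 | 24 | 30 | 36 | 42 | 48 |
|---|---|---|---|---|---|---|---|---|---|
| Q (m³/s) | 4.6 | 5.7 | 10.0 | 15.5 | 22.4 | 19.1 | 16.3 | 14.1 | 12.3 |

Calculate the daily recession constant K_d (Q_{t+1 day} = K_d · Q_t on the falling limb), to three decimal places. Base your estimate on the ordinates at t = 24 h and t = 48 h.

Between t = 24 h and t = 48 h the flow falls from 22.4 to 12.3 m³/s over 4×6 h = 24 h.
Per-interval ratio K = (12.3/22.4)^(1/4) = 0.8608; K_d = K^(24/6) = 0.549.

K_d ≈ 0.549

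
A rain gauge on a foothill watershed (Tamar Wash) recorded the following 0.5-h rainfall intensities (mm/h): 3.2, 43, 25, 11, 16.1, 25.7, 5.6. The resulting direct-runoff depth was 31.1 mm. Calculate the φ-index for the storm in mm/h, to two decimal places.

φ ≈ 11.90 mm/h

Only the 4 blocks with intensity above φ contribute runoff: 43, 25, 16.1, 25.7 mm/h.
Σ(I−φ)·Δt = d  ⇒  (43+25+16.1+25.7 − 4φ)·0.5 = 31.1
φ = (109.8 − 31.1/0.5) / 4 = 11.90 mm/h.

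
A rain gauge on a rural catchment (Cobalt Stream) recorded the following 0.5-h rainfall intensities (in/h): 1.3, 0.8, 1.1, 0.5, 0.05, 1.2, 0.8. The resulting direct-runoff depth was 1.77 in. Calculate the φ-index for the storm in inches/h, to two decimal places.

Only the 6 blocks with intensity above φ contribute runoff: 1.3, 0.8, 1.1, 0.5, 1.2, 0.8 in/h.
Σ(I−φ)·Δt = d  ⇒  (1.3+0.8+1.1+0.5+1.2+0.8 − 6φ)·0.5 = 1.77
φ = (5.700 − 1.77/0.5) / 6 = 0.36 in/h.

φ ≈ 0.36 in/h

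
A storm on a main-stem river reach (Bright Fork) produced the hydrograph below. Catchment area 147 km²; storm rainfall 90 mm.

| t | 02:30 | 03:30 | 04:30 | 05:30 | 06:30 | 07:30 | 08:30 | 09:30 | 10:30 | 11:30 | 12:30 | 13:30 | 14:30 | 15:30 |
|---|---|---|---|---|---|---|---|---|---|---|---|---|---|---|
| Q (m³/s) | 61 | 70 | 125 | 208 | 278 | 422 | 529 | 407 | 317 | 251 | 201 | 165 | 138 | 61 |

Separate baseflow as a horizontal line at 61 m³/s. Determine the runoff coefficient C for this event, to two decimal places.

C ≈ 0.65

ΣQ_DR = 2379 m³/s; V = ΣQ_DR·Δt = 8.564 × 10^6 m³.
Runoff depth d = V / A = 58.26 mm.
C = d / P = 58.26 / 90 = 0.65.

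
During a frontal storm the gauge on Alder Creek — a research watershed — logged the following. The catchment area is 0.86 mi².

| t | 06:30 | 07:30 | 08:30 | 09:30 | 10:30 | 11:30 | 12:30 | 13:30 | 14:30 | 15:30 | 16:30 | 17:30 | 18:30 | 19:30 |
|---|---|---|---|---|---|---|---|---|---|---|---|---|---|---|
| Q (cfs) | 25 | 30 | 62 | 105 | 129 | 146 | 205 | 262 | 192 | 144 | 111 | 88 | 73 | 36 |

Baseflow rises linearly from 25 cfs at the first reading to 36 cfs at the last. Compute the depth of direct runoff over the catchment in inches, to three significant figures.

Direct runoff: 0.00, 4.15, 35.31, 77.46, 100.62, 116.77, 174.92, 231.08, 160.23, 111.38, 77.54, 53.69, 37.85, 0.00 cfs; ΣQ_DR = 1181 cfs.
V = ΣQ_DR · Δt = 1181 × 3600 s = 4.252 × 10^6 ft³.
Over A = 0.86 mi², depth = V / A = 2.13 in.

d ≈ 2.13 in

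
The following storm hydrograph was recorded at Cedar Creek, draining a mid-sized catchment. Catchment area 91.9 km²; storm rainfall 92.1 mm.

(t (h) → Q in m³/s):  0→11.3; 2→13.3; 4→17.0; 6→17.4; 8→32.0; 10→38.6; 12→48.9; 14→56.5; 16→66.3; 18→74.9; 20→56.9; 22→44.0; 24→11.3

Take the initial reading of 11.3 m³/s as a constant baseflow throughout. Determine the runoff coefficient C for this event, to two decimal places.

ΣQ_DR = 341.5 m³/s; V = ΣQ_DR·Δt = 2.459 × 10^6 m³.
Runoff depth d = V / A = 26.76 mm.
C = d / P = 26.76 / 92.1 = 0.29.

C ≈ 0.29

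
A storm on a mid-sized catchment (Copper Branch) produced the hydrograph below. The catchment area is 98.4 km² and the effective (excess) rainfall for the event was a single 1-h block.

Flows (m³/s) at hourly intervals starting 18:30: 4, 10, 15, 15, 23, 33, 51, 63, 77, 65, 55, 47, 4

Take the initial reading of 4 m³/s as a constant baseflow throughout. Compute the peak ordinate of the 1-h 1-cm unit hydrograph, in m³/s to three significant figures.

Direct runoff: 0.0, 6.0, 11.0, 11.0, 19.0, 29.0, 47.0, 59.0, 73.0, 61.0, 51.0, 43.0, 0.0 m³/s; ΣQ_DR = 410.0 m³/s, peak = 73.0 m³/s.
Runoff depth d = ΣQ_DR·Δt / A = 410.0 × 3600 / (98.4 km²) = 15.00 mm.
The 1-cm UH is the DRH scaled by (10 mm)/d, so U_p = 73.0 × 10/15.00 = 48.7 m³/s.

U_p ≈ 48.7 m³/s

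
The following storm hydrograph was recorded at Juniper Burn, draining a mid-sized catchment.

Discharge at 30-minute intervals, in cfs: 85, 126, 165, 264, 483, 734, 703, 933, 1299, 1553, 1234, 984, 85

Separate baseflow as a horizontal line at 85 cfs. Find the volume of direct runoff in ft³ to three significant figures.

V ≈ 1.36 × 10^7 ft³

Direct-runoff ordinates (Q − Q_b): 0.0, 41.0, 80.0, 179.0, 398.0, 649.0, 618.0, 848.0, 1214.0, 1468.0, 1149.0, 899.0, 0.0 cfs.
ΣQ_DR = 7543 cfs.
With Δt = 0.5 h = 1800 s, V = ΣQ_DR · Δt = 7543 × 1800 = 1.36 × 10^7 ft³.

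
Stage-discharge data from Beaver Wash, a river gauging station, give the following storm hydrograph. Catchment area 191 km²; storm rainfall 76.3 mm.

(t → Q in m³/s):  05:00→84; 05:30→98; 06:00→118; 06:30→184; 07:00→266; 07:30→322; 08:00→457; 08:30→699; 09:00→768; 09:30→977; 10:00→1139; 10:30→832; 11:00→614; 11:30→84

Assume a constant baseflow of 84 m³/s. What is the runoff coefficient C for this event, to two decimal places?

C ≈ 0.68

ΣQ_DR = 5466 m³/s; V = ΣQ_DR·Δt = 9.839 × 10^6 m³.
Runoff depth d = V / A = 51.51 mm.
C = d / P = 51.51 / 76.3 = 0.68.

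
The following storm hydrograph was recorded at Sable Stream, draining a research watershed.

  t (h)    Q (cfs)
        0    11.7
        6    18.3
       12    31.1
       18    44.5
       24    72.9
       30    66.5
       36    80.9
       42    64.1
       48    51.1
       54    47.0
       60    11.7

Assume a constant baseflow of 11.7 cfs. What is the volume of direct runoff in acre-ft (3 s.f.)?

Direct-runoff ordinates (Q − Q_b): 0.0, 6.6, 19.4, 32.8, 61.2, 54.8, 69.2, 52.4, 39.4, 35.3, 0.0 cfs.
ΣQ_DR = 371.1 cfs.
With Δt = 6 h = 21600 s, V = ΣQ_DR · Δt = 371.1 × 21600 = 8.02 × 10^6 ft³ = 184 acre-ft.

V ≈ 184 acre-ft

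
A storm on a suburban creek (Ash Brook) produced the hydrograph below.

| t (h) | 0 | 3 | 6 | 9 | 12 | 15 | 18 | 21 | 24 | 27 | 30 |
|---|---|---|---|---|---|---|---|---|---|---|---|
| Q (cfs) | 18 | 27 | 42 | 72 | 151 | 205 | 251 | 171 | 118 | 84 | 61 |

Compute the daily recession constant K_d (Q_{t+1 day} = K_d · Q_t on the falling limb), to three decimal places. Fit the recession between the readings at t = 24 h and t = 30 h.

Between t = 24 h and t = 30 h the flow falls from 118 to 61 cfs over 2×3 h = 6 h.
Per-interval ratio K = (61/118)^(1/2) = 0.7190; K_d = K^(24/3) = 0.071.

K_d ≈ 0.071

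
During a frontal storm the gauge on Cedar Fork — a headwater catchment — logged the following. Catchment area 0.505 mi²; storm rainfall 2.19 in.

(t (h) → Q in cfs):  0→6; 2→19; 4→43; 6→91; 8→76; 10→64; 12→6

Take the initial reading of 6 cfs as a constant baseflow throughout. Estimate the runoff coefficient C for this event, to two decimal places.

ΣQ_DR = 263.0 cfs; V = ΣQ_DR·Δt = 1.894 × 10^6 ft³.
Runoff depth d = V / A = 1.614 in.
C = d / P = 1.614 / 2.19 = 0.74.

C ≈ 0.74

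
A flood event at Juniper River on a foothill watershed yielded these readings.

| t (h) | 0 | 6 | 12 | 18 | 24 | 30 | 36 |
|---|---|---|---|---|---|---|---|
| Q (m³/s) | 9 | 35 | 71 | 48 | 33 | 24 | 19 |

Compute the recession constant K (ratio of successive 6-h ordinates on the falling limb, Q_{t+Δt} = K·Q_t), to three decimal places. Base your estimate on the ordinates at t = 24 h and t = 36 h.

Using the recession-limb readings at t = 24 h and t = 36 h: Q falls from 33 to 19 m³/s over 2 intervals.
K = (Q₂/Q₁)^(1/2) = (19/33)^(1/2) = 0.759.

K ≈ 0.759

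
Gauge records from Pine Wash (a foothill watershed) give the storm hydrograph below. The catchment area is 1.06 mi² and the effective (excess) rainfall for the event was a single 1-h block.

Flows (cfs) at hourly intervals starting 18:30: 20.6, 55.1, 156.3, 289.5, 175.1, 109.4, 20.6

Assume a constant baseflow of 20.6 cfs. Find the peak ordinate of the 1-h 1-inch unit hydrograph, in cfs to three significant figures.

U_p ≈ 270 cfs

Direct runoff: 0.0, 34.5, 135.7, 268.9, 154.5, 88.8, 0.0 cfs; ΣQ_DR = 682.4 cfs, peak = 268.9 cfs.
Runoff depth d = ΣQ_DR·Δt / A = 682.4 × 3600 / (1.06 mi²) = 0.9976 in.
The 1-inch UH is the DRH scaled by (1 in)/d, so U_p = 268.9 × 1/0.9976 = 270 cfs.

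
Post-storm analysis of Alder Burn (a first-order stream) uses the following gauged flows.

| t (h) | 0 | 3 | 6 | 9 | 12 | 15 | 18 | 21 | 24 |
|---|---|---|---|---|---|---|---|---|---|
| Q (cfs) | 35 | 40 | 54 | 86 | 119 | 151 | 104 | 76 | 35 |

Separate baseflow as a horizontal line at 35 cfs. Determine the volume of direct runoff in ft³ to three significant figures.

V ≈ 4.16 × 10^6 ft³

Direct-runoff ordinates (Q − Q_b): 0.0, 5.0, 19.0, 51.0, 84.0, 116.0, 69.0, 41.0, 0.0 cfs.
ΣQ_DR = 385.0 cfs.
With Δt = 3 h = 10800 s, V = ΣQ_DR · Δt = 385.0 × 10800 = 4.16 × 10^6 ft³.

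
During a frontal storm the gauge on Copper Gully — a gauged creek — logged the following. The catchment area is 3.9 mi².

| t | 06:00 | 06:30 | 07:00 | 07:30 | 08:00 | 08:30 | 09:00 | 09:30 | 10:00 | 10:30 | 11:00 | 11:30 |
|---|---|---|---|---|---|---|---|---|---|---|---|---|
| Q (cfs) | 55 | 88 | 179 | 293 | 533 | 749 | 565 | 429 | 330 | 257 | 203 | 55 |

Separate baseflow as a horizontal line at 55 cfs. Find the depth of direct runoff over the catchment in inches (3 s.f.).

Direct runoff: 0.0, 33.0, 124.0, 238.0, 478.0, 694.0, 510.0, 374.0, 275.0, 202.0, 148.0, 0.0 cfs; ΣQ_DR = 3076 cfs.
V = ΣQ_DR · Δt = 3076 × 1800 s = 5.537 × 10^6 ft³.
Over A = 3.9 mi², depth = V / A = 0.611 in.

d ≈ 0.611 in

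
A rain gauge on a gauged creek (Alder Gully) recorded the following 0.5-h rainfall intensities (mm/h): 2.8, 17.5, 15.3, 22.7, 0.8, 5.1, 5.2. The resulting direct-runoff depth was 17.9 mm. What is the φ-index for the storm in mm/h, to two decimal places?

φ ≈ 6.57 mm/h

Only the 3 blocks with intensity above φ contribute runoff: 17.5, 15.3, 22.7 mm/h.
Σ(I−φ)·Δt = d  ⇒  (17.5+15.3+22.7 − 3φ)·0.5 = 17.9
φ = (55.50 − 17.9/0.5) / 3 = 6.57 mm/h.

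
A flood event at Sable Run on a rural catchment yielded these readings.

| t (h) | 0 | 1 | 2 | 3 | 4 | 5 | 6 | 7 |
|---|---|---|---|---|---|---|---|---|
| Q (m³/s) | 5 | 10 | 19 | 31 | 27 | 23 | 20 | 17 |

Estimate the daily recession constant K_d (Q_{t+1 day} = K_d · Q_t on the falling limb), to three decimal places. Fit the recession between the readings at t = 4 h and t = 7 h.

Between t = 4 h and t = 7 h the flow falls from 27 to 17 m³/s over 3×1 h = 3 h.
Per-interval ratio K = (17/27)^(1/3) = 0.8571; K_d = K^(24/1) = 0.025.

K_d ≈ 0.025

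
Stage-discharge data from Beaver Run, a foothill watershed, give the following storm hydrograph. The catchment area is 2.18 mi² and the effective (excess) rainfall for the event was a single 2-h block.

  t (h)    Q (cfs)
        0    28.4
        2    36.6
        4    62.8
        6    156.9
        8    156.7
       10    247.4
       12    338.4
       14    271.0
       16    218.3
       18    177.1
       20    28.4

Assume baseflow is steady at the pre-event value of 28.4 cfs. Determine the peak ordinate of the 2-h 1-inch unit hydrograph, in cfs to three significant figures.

Direct runoff: 0.0, 8.2, 34.4, 128.5, 128.3, 219.0, 310.0, 242.6, 189.9, 148.7, 0.0 cfs; ΣQ_DR = 1410 cfs, peak = 310.0 cfs.
Runoff depth d = ΣQ_DR·Δt / A = 1410 × 7200 / (2.18 mi²) = 2.004 in.
The 1-inch UH is the DRH scaled by (1 in)/d, so U_p = 310.0 × 1/2.004 = 155 cfs.

U_p ≈ 155 cfs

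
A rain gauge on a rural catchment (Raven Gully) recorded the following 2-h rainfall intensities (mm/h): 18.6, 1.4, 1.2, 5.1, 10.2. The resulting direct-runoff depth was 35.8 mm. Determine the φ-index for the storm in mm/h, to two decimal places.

Only the 2 blocks with intensity above φ contribute runoff: 18.6, 10.2 mm/h.
Σ(I−φ)·Δt = d  ⇒  (18.6+10.2 − 2φ)·2 = 35.8
φ = (28.80 − 35.8/2) / 2 = 5.45 mm/h.

φ ≈ 5.45 mm/h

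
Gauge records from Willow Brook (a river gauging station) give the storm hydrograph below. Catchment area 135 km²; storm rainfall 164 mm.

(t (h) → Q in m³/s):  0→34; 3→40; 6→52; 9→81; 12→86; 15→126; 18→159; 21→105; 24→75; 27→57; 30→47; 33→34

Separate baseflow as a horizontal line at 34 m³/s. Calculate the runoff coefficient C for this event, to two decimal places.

C ≈ 0.24

ΣQ_DR = 488.0 m³/s; V = ΣQ_DR·Δt = 5.270 × 10^6 m³.
Runoff depth d = V / A = 39.04 mm.
C = d / P = 39.04 / 164 = 0.24.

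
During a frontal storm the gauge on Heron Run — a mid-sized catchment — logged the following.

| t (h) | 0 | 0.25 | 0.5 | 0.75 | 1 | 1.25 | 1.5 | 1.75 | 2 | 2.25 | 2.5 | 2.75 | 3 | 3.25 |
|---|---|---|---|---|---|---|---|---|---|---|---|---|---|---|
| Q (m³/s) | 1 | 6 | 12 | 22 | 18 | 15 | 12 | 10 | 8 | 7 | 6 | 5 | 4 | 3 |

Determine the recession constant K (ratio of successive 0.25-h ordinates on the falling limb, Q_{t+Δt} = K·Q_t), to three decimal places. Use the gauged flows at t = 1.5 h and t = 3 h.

Using the recession-limb readings at t = 1.5 h and t = 3 h: Q falls from 12 to 4 m³/s over 6 intervals.
K = (Q₂/Q₁)^(1/6) = (4/12)^(1/6) = 0.833.

K ≈ 0.833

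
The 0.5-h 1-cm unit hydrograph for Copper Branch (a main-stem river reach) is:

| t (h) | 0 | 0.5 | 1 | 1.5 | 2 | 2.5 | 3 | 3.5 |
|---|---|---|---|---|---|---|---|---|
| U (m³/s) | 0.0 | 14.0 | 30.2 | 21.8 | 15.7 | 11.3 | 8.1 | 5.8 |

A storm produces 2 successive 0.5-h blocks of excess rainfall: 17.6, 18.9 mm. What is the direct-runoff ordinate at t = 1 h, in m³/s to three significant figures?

Q ≈ 79.6 m³/s

By discrete convolution, Q_j = Σ (P_i / 10 mm) · U_{j−i}.
At t = 1 h (j=2): Q = (17.6/10)·30.2 + (18.9/10)·14.0 = 79.6 m³/s.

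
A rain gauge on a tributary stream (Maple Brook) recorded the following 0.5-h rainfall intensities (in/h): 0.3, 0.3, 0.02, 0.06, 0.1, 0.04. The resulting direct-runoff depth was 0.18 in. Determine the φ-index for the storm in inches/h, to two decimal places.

φ ≈ 0.12 in/h

Only the 2 blocks with intensity above φ contribute runoff: 0.3, 0.3 in/h.
Σ(I−φ)·Δt = d  ⇒  (0.3+0.3 − 2φ)·0.5 = 0.18
φ = (0.6000 − 0.18/0.5) / 2 = 0.12 in/h.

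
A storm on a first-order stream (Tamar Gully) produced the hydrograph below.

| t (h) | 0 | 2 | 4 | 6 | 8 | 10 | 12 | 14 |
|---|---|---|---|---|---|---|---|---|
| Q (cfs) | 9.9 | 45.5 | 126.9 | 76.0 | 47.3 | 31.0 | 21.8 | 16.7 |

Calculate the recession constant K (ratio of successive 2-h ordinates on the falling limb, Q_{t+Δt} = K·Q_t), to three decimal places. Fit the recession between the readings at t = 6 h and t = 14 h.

Using the recession-limb readings at t = 6 h and t = 14 h: Q falls from 76.0 to 16.7 cfs over 4 intervals.
K = (Q₂/Q₁)^(1/4) = (16.7/76.0)^(1/4) = 0.685.

K ≈ 0.685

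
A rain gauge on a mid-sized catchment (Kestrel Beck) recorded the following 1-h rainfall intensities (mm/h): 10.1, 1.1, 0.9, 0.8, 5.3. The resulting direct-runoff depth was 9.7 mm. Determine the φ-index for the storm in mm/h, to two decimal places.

φ ≈ 2.85 mm/h

Only the 2 blocks with intensity above φ contribute runoff: 10.1, 5.3 mm/h.
Σ(I−φ)·Δt = d  ⇒  (10.1+5.3 − 2φ)·1 = 9.7
φ = (15.40 − 9.7/1) / 2 = 2.85 mm/h.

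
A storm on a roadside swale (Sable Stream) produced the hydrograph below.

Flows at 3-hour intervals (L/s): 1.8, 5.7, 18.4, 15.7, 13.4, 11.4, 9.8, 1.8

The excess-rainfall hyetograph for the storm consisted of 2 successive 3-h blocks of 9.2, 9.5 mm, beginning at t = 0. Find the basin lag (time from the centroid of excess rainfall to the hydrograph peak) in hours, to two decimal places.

t_L ≈ 2.98 h

Centroid of excess rainfall: t_c = Σ P_i·t̄_i / ΣP_i = 3.0241 h (block centres at 1.5, 4.5 h).
Hydrograph peak occurs at t = 6 h, so basin lag t_L = 6 − 3.0241 = 2.98 h.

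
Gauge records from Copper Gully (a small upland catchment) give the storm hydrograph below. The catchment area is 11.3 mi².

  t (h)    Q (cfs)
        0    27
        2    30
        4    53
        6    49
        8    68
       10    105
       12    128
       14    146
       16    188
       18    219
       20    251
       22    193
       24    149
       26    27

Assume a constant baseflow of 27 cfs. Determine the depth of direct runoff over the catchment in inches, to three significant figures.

d ≈ 0.344 in

Direct runoff: 0.0, 3.0, 26.0, 22.0, 41.0, 78.0, 101.0, 119.0, 161.0, 192.0, 224.0, 166.0, 122.0, 0.0 cfs; ΣQ_DR = 1255 cfs.
V = ΣQ_DR · Δt = 1255 × 7200 s = 9.036 × 10^6 ft³.
Over A = 11.3 mi², depth = V / A = 0.344 in.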